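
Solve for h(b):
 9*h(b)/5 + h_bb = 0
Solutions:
 h(b) = C1*sin(3*sqrt(5)*b/5) + C2*cos(3*sqrt(5)*b/5)


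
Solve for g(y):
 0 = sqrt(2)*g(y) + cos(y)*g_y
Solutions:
 g(y) = C1*(sin(y) - 1)^(sqrt(2)/2)/(sin(y) + 1)^(sqrt(2)/2)


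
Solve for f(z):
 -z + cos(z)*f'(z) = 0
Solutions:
 f(z) = C1 + Integral(z/cos(z), z)


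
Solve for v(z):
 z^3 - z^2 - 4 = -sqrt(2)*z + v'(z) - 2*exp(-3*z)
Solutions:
 v(z) = C1 + z^4/4 - z^3/3 + sqrt(2)*z^2/2 - 4*z - 2*exp(-3*z)/3


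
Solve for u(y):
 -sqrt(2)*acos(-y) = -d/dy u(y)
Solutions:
 u(y) = C1 + sqrt(2)*(y*acos(-y) + sqrt(1 - y^2))


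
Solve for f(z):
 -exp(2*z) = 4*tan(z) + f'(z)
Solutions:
 f(z) = C1 - exp(2*z)/2 + 4*log(cos(z))


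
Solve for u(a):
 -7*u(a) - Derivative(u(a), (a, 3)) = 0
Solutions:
 u(a) = C3*exp(-7^(1/3)*a) + (C1*sin(sqrt(3)*7^(1/3)*a/2) + C2*cos(sqrt(3)*7^(1/3)*a/2))*exp(7^(1/3)*a/2)


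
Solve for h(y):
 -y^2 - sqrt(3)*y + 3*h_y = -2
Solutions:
 h(y) = C1 + y^3/9 + sqrt(3)*y^2/6 - 2*y/3


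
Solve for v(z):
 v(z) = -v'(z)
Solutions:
 v(z) = C1*exp(-z)


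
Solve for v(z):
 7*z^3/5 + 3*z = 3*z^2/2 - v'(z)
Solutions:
 v(z) = C1 - 7*z^4/20 + z^3/2 - 3*z^2/2


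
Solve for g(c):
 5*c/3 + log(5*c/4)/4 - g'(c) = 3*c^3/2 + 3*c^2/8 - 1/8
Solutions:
 g(c) = C1 - 3*c^4/8 - c^3/8 + 5*c^2/6 + c*log(c)/4 - c*log(2)/2 - c/8 + c*log(5)/4


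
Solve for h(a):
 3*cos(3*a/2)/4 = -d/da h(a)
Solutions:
 h(a) = C1 - sin(3*a/2)/2


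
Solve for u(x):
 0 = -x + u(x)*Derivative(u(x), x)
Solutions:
 u(x) = -sqrt(C1 + x^2)
 u(x) = sqrt(C1 + x^2)


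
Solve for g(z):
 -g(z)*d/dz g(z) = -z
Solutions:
 g(z) = -sqrt(C1 + z^2)
 g(z) = sqrt(C1 + z^2)


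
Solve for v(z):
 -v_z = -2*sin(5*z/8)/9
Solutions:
 v(z) = C1 - 16*cos(5*z/8)/45


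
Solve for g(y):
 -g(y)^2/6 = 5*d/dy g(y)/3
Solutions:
 g(y) = 10/(C1 + y)


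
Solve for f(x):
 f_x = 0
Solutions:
 f(x) = C1


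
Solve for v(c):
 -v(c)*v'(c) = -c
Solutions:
 v(c) = -sqrt(C1 + c^2)
 v(c) = sqrt(C1 + c^2)


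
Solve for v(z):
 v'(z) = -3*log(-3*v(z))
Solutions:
 Integral(1/(log(-_y) + log(3)), (_y, v(z)))/3 = C1 - z


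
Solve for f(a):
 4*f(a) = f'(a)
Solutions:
 f(a) = C1*exp(4*a)


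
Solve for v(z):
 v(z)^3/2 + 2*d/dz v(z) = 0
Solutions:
 v(z) = -sqrt(2)*sqrt(-1/(C1 - z))
 v(z) = sqrt(2)*sqrt(-1/(C1 - z))


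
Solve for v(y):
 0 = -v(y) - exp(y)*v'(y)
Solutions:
 v(y) = C1*exp(exp(-y))


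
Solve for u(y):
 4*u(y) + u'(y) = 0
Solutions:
 u(y) = C1*exp(-4*y)


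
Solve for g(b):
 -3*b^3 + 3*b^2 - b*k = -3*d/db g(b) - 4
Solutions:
 g(b) = C1 + b^4/4 - b^3/3 + b^2*k/6 - 4*b/3


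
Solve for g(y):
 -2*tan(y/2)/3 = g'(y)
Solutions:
 g(y) = C1 + 4*log(cos(y/2))/3


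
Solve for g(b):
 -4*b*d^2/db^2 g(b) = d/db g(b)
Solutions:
 g(b) = C1 + C2*b^(3/4)


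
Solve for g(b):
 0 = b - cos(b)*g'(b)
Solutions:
 g(b) = C1 + Integral(b/cos(b), b)


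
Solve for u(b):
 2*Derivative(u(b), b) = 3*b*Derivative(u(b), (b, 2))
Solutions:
 u(b) = C1 + C2*b^(5/3)


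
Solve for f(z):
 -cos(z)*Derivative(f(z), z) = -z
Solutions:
 f(z) = C1 + Integral(z/cos(z), z)


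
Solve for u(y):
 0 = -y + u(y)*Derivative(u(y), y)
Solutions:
 u(y) = -sqrt(C1 + y^2)
 u(y) = sqrt(C1 + y^2)


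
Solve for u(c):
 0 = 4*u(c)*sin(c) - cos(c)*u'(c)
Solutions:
 u(c) = C1/cos(c)^4


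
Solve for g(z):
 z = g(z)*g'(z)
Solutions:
 g(z) = -sqrt(C1 + z^2)
 g(z) = sqrt(C1 + z^2)


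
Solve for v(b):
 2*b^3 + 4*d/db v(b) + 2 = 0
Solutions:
 v(b) = C1 - b^4/8 - b/2


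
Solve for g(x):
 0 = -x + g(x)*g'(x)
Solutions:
 g(x) = -sqrt(C1 + x^2)
 g(x) = sqrt(C1 + x^2)


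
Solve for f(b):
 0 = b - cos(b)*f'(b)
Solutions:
 f(b) = C1 + Integral(b/cos(b), b)


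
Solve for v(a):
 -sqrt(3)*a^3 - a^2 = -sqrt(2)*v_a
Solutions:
 v(a) = C1 + sqrt(6)*a^4/8 + sqrt(2)*a^3/6


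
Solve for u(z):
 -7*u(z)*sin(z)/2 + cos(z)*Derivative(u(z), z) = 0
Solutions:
 u(z) = C1/cos(z)^(7/2)


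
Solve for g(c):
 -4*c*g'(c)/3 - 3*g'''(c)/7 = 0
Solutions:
 g(c) = C1 + Integral(C2*airyai(-84^(1/3)*c/3) + C3*airybi(-84^(1/3)*c/3), c)


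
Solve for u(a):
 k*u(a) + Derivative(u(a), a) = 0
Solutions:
 u(a) = C1*exp(-a*k)


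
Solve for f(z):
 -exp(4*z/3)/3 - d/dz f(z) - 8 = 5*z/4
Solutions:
 f(z) = C1 - 5*z^2/8 - 8*z - exp(4*z/3)/4


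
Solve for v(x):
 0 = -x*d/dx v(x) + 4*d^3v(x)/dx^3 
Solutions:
 v(x) = C1 + Integral(C2*airyai(2^(1/3)*x/2) + C3*airybi(2^(1/3)*x/2), x)


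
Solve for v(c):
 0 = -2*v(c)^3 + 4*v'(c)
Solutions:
 v(c) = -sqrt(-1/(C1 + c))
 v(c) = sqrt(-1/(C1 + c))


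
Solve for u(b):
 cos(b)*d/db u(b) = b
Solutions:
 u(b) = C1 + Integral(b/cos(b), b)


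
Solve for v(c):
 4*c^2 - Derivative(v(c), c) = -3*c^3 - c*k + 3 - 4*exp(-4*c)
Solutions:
 v(c) = C1 + 3*c^4/4 + 4*c^3/3 + c^2*k/2 - 3*c - exp(-4*c)


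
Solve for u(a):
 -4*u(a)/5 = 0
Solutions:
 u(a) = 0


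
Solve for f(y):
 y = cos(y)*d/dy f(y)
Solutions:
 f(y) = C1 + Integral(y/cos(y), y)


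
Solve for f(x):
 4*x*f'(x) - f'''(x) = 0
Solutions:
 f(x) = C1 + Integral(C2*airyai(2^(2/3)*x) + C3*airybi(2^(2/3)*x), x)


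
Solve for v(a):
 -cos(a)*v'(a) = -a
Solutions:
 v(a) = C1 + Integral(a/cos(a), a)


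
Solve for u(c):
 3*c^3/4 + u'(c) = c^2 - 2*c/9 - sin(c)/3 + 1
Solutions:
 u(c) = C1 - 3*c^4/16 + c^3/3 - c^2/9 + c + cos(c)/3


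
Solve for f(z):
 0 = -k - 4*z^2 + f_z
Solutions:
 f(z) = C1 + k*z + 4*z^3/3


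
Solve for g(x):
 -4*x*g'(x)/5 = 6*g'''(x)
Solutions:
 g(x) = C1 + Integral(C2*airyai(-15^(2/3)*2^(1/3)*x/15) + C3*airybi(-15^(2/3)*2^(1/3)*x/15), x)


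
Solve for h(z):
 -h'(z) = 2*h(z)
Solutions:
 h(z) = C1*exp(-2*z)


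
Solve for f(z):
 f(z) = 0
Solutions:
 f(z) = 0


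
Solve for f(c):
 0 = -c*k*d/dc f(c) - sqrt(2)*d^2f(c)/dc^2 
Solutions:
 f(c) = Piecewise((-2^(3/4)*sqrt(pi)*C1*erf(2^(1/4)*c*sqrt(k)/2)/(2*sqrt(k)) - C2, (k > 0) | (k < 0)), (-C1*c - C2, True))


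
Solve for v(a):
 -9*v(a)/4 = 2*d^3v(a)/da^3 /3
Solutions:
 v(a) = C3*exp(-3*a/2) + (C1*sin(3*sqrt(3)*a/4) + C2*cos(3*sqrt(3)*a/4))*exp(3*a/4)


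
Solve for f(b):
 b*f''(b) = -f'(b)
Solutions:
 f(b) = C1 + C2*log(b)


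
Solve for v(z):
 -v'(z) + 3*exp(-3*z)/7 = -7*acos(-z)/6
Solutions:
 v(z) = C1 + 7*z*acos(-z)/6 + 7*sqrt(1 - z^2)/6 - exp(-3*z)/7


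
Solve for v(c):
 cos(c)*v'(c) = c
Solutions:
 v(c) = C1 + Integral(c/cos(c), c)


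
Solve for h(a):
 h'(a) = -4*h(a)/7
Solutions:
 h(a) = C1*exp(-4*a/7)


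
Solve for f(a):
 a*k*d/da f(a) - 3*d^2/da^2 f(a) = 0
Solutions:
 f(a) = Piecewise((-sqrt(6)*sqrt(pi)*C1*erf(sqrt(6)*a*sqrt(-k)/6)/(2*sqrt(-k)) - C2, (k > 0) | (k < 0)), (-C1*a - C2, True))


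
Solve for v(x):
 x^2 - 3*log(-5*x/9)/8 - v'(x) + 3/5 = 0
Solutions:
 v(x) = C1 + x^3/3 - 3*x*log(-x)/8 + 3*x*(-5*log(5) + 10*log(3) + 13)/40


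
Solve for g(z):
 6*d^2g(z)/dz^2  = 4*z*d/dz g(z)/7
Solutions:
 g(z) = C1 + C2*erfi(sqrt(21)*z/21)


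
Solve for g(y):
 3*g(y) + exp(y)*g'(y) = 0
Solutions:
 g(y) = C1*exp(3*exp(-y))


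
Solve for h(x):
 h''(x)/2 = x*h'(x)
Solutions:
 h(x) = C1 + C2*erfi(x)


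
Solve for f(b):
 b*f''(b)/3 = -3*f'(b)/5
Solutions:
 f(b) = C1 + C2/b^(4/5)


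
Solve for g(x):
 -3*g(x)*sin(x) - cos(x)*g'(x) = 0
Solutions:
 g(x) = C1*cos(x)^3


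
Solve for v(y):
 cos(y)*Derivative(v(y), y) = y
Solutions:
 v(y) = C1 + Integral(y/cos(y), y)


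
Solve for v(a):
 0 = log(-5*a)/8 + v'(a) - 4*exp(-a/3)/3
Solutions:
 v(a) = C1 - a*log(-a)/8 + a*(1 - log(5))/8 - 4*exp(-a/3)


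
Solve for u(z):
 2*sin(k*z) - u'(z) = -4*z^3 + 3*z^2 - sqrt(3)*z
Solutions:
 u(z) = C1 + z^4 - z^3 + sqrt(3)*z^2/2 - 2*cos(k*z)/k


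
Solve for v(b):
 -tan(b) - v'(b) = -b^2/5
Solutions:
 v(b) = C1 + b^3/15 + log(cos(b))


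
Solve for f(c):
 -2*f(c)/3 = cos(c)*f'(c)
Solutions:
 f(c) = C1*(sin(c) - 1)^(1/3)/(sin(c) + 1)^(1/3)


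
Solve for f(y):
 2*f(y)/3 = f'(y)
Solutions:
 f(y) = C1*exp(2*y/3)


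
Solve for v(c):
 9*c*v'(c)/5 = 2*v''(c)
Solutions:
 v(c) = C1 + C2*erfi(3*sqrt(5)*c/10)


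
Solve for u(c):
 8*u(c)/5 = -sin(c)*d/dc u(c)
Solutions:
 u(c) = C1*(cos(c) + 1)^(4/5)/(cos(c) - 1)^(4/5)


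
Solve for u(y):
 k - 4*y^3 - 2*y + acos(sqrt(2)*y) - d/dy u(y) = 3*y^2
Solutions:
 u(y) = C1 + k*y - y^4 - y^3 - y^2 + y*acos(sqrt(2)*y) - sqrt(2)*sqrt(1 - 2*y^2)/2


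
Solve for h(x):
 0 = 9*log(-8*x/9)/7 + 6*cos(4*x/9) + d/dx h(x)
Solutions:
 h(x) = C1 - 9*x*log(-x)/7 - 27*x*log(2)/7 + 9*x/7 + 18*x*log(3)/7 - 27*sin(4*x/9)/2


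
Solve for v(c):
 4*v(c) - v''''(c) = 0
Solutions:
 v(c) = C1*exp(-sqrt(2)*c) + C2*exp(sqrt(2)*c) + C3*sin(sqrt(2)*c) + C4*cos(sqrt(2)*c)


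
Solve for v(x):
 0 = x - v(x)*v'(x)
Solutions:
 v(x) = -sqrt(C1 + x^2)
 v(x) = sqrt(C1 + x^2)


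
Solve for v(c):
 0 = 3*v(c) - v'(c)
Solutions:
 v(c) = C1*exp(3*c)


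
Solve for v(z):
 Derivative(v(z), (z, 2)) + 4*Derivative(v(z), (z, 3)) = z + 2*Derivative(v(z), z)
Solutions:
 v(z) = C1 + C2*exp(z*(-1 + sqrt(33))/8) + C3*exp(-z*(1 + sqrt(33))/8) - z^2/4 - z/4


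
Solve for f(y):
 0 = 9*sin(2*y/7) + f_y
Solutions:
 f(y) = C1 + 63*cos(2*y/7)/2


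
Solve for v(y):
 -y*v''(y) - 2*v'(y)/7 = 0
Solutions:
 v(y) = C1 + C2*y^(5/7)


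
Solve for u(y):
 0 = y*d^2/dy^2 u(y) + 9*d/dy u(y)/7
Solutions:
 u(y) = C1 + C2/y^(2/7)


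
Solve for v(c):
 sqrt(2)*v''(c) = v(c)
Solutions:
 v(c) = C1*exp(-2^(3/4)*c/2) + C2*exp(2^(3/4)*c/2)


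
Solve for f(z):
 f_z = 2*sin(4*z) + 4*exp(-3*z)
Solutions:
 f(z) = C1 - cos(4*z)/2 - 4*exp(-3*z)/3


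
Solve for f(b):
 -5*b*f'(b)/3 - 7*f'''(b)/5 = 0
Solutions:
 f(b) = C1 + Integral(C2*airyai(-105^(2/3)*b/21) + C3*airybi(-105^(2/3)*b/21), b)


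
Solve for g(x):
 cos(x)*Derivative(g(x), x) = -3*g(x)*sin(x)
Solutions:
 g(x) = C1*cos(x)^3


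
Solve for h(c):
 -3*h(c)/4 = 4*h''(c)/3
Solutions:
 h(c) = C1*sin(3*c/4) + C2*cos(3*c/4)


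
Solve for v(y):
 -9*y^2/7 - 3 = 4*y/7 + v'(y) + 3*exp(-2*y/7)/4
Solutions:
 v(y) = C1 - 3*y^3/7 - 2*y^2/7 - 3*y + 21*exp(-2*y/7)/8


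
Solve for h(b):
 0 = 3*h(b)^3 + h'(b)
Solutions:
 h(b) = -sqrt(2)*sqrt(-1/(C1 - 3*b))/2
 h(b) = sqrt(2)*sqrt(-1/(C1 - 3*b))/2


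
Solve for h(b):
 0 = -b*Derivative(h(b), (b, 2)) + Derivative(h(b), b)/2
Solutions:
 h(b) = C1 + C2*b^(3/2)


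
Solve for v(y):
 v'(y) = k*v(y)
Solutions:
 v(y) = C1*exp(k*y)


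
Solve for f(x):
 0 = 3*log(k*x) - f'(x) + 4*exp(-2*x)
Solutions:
 f(x) = C1 + 3*x*log(k*x) - 3*x - 2*exp(-2*x)


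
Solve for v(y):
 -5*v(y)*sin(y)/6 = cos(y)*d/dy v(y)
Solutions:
 v(y) = C1*cos(y)^(5/6)


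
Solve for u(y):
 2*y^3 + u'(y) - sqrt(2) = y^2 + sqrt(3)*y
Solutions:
 u(y) = C1 - y^4/2 + y^3/3 + sqrt(3)*y^2/2 + sqrt(2)*y


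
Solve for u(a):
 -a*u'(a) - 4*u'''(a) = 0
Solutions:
 u(a) = C1 + Integral(C2*airyai(-2^(1/3)*a/2) + C3*airybi(-2^(1/3)*a/2), a)


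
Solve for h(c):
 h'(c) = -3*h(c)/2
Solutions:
 h(c) = C1*exp(-3*c/2)


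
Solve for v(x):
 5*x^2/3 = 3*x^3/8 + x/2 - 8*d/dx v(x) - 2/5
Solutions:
 v(x) = C1 + 3*x^4/256 - 5*x^3/72 + x^2/32 - x/20


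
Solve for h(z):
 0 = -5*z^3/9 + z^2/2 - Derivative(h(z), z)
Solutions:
 h(z) = C1 - 5*z^4/36 + z^3/6


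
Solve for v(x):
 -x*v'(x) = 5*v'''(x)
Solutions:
 v(x) = C1 + Integral(C2*airyai(-5^(2/3)*x/5) + C3*airybi(-5^(2/3)*x/5), x)


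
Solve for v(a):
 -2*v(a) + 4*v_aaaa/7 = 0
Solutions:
 v(a) = C1*exp(-2^(3/4)*7^(1/4)*a/2) + C2*exp(2^(3/4)*7^(1/4)*a/2) + C3*sin(2^(3/4)*7^(1/4)*a/2) + C4*cos(2^(3/4)*7^(1/4)*a/2)


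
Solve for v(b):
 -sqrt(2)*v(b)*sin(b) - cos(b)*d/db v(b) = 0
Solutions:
 v(b) = C1*cos(b)^(sqrt(2))


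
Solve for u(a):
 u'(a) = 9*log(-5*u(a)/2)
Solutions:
 -Integral(1/(log(-_y) - log(2) + log(5)), (_y, u(a)))/9 = C1 - a


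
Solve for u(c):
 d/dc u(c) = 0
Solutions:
 u(c) = C1


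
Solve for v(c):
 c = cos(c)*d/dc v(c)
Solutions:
 v(c) = C1 + Integral(c/cos(c), c)


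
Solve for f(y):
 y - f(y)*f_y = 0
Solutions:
 f(y) = -sqrt(C1 + y^2)
 f(y) = sqrt(C1 + y^2)


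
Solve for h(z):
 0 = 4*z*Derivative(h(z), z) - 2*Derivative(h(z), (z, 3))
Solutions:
 h(z) = C1 + Integral(C2*airyai(2^(1/3)*z) + C3*airybi(2^(1/3)*z), z)


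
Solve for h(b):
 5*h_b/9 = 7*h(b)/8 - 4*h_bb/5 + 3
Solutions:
 h(b) = C1*exp(b*(-25 + sqrt(6295))/72) + C2*exp(-b*(25 + sqrt(6295))/72) - 24/7


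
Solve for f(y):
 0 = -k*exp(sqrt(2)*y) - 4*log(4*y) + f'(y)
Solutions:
 f(y) = C1 + sqrt(2)*k*exp(sqrt(2)*y)/2 + 4*y*log(y) + 4*y*(-1 + 2*log(2))


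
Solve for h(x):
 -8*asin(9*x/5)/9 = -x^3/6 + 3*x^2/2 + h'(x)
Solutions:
 h(x) = C1 + x^4/24 - x^3/2 - 8*x*asin(9*x/5)/9 - 8*sqrt(25 - 81*x^2)/81


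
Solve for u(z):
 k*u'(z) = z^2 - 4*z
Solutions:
 u(z) = C1 + z^3/(3*k) - 2*z^2/k


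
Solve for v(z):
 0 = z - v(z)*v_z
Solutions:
 v(z) = -sqrt(C1 + z^2)
 v(z) = sqrt(C1 + z^2)


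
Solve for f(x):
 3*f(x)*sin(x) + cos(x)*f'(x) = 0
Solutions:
 f(x) = C1*cos(x)^3


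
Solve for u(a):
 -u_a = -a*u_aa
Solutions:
 u(a) = C1 + C2*a^2


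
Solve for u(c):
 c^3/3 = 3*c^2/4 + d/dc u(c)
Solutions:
 u(c) = C1 + c^4/12 - c^3/4


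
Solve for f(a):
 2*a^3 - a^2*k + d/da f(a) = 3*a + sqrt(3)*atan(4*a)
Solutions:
 f(a) = C1 - a^4/2 + a^3*k/3 + 3*a^2/2 + sqrt(3)*(a*atan(4*a) - log(16*a^2 + 1)/8)


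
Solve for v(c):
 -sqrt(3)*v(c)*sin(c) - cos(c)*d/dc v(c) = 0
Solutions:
 v(c) = C1*cos(c)^(sqrt(3))


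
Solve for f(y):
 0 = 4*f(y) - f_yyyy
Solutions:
 f(y) = C1*exp(-sqrt(2)*y) + C2*exp(sqrt(2)*y) + C3*sin(sqrt(2)*y) + C4*cos(sqrt(2)*y)


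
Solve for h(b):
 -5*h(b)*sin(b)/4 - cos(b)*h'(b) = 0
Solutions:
 h(b) = C1*cos(b)^(5/4)


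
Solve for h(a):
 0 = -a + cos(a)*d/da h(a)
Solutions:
 h(a) = C1 + Integral(a/cos(a), a)


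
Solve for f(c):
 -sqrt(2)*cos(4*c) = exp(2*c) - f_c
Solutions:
 f(c) = C1 + exp(2*c)/2 + sqrt(2)*sin(4*c)/4


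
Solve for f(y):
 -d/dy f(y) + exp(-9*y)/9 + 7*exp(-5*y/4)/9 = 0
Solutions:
 f(y) = C1 - exp(-9*y)/81 - 28*exp(-5*y/4)/45


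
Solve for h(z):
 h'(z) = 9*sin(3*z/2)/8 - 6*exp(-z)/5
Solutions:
 h(z) = C1 - 3*cos(3*z/2)/4 + 6*exp(-z)/5


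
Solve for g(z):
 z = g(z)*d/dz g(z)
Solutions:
 g(z) = -sqrt(C1 + z^2)
 g(z) = sqrt(C1 + z^2)


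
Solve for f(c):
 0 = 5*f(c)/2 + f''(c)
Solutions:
 f(c) = C1*sin(sqrt(10)*c/2) + C2*cos(sqrt(10)*c/2)


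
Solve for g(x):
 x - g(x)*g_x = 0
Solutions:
 g(x) = -sqrt(C1 + x^2)
 g(x) = sqrt(C1 + x^2)


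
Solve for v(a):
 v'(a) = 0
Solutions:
 v(a) = C1


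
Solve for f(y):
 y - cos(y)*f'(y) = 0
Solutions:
 f(y) = C1 + Integral(y/cos(y), y)


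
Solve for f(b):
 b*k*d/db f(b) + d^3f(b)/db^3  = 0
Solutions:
 f(b) = C1 + Integral(C2*airyai(b*(-k)^(1/3)) + C3*airybi(b*(-k)^(1/3)), b)


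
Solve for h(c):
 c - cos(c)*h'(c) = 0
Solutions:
 h(c) = C1 + Integral(c/cos(c), c)


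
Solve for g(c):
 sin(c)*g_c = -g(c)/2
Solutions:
 g(c) = C1*(cos(c) + 1)^(1/4)/(cos(c) - 1)^(1/4)


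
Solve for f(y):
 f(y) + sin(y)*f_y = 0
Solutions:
 f(y) = C1*sqrt(cos(y) + 1)/sqrt(cos(y) - 1)


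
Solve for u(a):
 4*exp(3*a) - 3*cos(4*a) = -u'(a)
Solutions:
 u(a) = C1 - 4*exp(3*a)/3 + 3*sin(4*a)/4


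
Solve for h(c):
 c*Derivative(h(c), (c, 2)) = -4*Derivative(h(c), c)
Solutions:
 h(c) = C1 + C2/c^3


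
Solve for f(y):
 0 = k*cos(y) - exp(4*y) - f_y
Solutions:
 f(y) = C1 + k*sin(y) - exp(4*y)/4


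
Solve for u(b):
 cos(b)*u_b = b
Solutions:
 u(b) = C1 + Integral(b/cos(b), b)


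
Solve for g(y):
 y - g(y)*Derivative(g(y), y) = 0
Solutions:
 g(y) = -sqrt(C1 + y^2)
 g(y) = sqrt(C1 + y^2)


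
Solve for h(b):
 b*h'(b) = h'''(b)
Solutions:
 h(b) = C1 + Integral(C2*airyai(b) + C3*airybi(b), b)


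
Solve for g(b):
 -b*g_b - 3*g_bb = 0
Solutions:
 g(b) = C1 + C2*erf(sqrt(6)*b/6)


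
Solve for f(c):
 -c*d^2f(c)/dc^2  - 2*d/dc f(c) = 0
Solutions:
 f(c) = C1 + C2/c


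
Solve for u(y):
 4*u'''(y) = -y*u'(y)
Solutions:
 u(y) = C1 + Integral(C2*airyai(-2^(1/3)*y/2) + C3*airybi(-2^(1/3)*y/2), y)


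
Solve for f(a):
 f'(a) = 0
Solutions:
 f(a) = C1


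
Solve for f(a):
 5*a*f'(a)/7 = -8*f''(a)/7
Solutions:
 f(a) = C1 + C2*erf(sqrt(5)*a/4)


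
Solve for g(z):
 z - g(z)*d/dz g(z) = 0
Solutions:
 g(z) = -sqrt(C1 + z^2)
 g(z) = sqrt(C1 + z^2)


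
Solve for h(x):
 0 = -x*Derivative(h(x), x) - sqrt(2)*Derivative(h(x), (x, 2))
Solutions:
 h(x) = C1 + C2*erf(2^(1/4)*x/2)


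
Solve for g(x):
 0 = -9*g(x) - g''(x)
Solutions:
 g(x) = C1*sin(3*x) + C2*cos(3*x)


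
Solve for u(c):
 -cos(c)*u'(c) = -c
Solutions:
 u(c) = C1 + Integral(c/cos(c), c)


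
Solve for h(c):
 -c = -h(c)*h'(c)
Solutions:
 h(c) = -sqrt(C1 + c^2)
 h(c) = sqrt(C1 + c^2)


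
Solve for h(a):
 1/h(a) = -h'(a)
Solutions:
 h(a) = -sqrt(C1 - 2*a)
 h(a) = sqrt(C1 - 2*a)


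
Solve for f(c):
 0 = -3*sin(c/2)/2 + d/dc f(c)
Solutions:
 f(c) = C1 - 3*cos(c/2)


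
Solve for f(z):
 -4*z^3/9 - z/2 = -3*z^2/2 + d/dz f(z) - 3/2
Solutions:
 f(z) = C1 - z^4/9 + z^3/2 - z^2/4 + 3*z/2


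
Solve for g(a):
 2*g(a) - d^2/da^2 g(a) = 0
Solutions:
 g(a) = C1*exp(-sqrt(2)*a) + C2*exp(sqrt(2)*a)


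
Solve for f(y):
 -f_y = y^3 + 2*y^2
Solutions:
 f(y) = C1 - y^4/4 - 2*y^3/3


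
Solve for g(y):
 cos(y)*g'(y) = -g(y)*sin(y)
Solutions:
 g(y) = C1*cos(y)


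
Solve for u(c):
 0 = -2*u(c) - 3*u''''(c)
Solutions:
 u(c) = (C1*sin(6^(3/4)*c/6) + C2*cos(6^(3/4)*c/6))*exp(-6^(3/4)*c/6) + (C3*sin(6^(3/4)*c/6) + C4*cos(6^(3/4)*c/6))*exp(6^(3/4)*c/6)


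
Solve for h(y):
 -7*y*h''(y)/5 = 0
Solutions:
 h(y) = C1 + C2*y


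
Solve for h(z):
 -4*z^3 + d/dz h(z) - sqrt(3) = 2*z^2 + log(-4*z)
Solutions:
 h(z) = C1 + z^4 + 2*z^3/3 + z*log(-z) + z*(-1 + 2*log(2) + sqrt(3))


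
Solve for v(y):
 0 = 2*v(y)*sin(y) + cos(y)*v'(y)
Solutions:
 v(y) = C1*cos(y)^2


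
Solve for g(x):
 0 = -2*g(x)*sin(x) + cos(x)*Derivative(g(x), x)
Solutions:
 g(x) = C1/cos(x)^2


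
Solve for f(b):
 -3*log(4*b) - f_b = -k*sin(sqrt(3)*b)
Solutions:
 f(b) = C1 - 3*b*log(b) - 6*b*log(2) + 3*b - sqrt(3)*k*cos(sqrt(3)*b)/3


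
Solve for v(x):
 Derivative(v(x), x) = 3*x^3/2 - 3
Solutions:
 v(x) = C1 + 3*x^4/8 - 3*x


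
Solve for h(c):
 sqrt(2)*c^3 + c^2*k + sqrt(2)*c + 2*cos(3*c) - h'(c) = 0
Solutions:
 h(c) = C1 + sqrt(2)*c^4/4 + c^3*k/3 + sqrt(2)*c^2/2 + 2*sin(3*c)/3


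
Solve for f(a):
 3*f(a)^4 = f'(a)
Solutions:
 f(a) = (-1/(C1 + 9*a))^(1/3)
 f(a) = (-1/(C1 + 3*a))^(1/3)*(-3^(2/3) - 3*3^(1/6)*I)/6
 f(a) = (-1/(C1 + 3*a))^(1/3)*(-3^(2/3) + 3*3^(1/6)*I)/6


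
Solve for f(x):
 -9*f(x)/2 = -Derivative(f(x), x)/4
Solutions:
 f(x) = C1*exp(18*x)


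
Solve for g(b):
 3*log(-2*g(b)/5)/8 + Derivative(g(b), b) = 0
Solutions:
 8*Integral(1/(log(-_y) - log(5) + log(2)), (_y, g(b)))/3 = C1 - b


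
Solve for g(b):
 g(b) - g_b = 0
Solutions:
 g(b) = C1*exp(b)


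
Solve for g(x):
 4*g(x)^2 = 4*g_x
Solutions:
 g(x) = -1/(C1 + x)


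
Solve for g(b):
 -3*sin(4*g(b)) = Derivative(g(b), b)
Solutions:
 g(b) = -acos((-C1 - exp(24*b))/(C1 - exp(24*b)))/4 + pi/2
 g(b) = acos((-C1 - exp(24*b))/(C1 - exp(24*b)))/4


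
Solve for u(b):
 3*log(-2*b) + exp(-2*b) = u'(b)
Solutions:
 u(b) = C1 + 3*b*log(-b) + 3*b*(-1 + log(2)) - exp(-2*b)/2


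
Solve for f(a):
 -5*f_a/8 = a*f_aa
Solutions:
 f(a) = C1 + C2*a^(3/8)


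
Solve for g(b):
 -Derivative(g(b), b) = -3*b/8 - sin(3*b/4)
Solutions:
 g(b) = C1 + 3*b^2/16 - 4*cos(3*b/4)/3


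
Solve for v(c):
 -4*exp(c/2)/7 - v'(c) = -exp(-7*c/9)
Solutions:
 v(c) = C1 - 8*exp(c/2)/7 - 9*exp(-7*c/9)/7


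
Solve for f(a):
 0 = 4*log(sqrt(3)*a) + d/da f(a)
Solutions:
 f(a) = C1 - 4*a*log(a) - a*log(9) + 4*a


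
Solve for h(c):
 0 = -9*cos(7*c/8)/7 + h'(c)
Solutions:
 h(c) = C1 + 72*sin(7*c/8)/49


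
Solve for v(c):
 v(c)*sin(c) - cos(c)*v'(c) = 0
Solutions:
 v(c) = C1/cos(c)


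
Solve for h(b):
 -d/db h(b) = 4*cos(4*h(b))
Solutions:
 h(b) = -asin((C1 + exp(32*b))/(C1 - exp(32*b)))/4 + pi/4
 h(b) = asin((C1 + exp(32*b))/(C1 - exp(32*b)))/4


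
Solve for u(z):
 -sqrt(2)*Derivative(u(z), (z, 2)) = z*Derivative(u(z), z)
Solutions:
 u(z) = C1 + C2*erf(2^(1/4)*z/2)


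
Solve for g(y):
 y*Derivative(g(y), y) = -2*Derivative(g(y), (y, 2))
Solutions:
 g(y) = C1 + C2*erf(y/2)


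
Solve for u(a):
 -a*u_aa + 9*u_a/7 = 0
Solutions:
 u(a) = C1 + C2*a^(16/7)


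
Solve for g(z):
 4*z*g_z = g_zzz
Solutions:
 g(z) = C1 + Integral(C2*airyai(2^(2/3)*z) + C3*airybi(2^(2/3)*z), z)


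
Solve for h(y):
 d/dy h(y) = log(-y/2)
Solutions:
 h(y) = C1 + y*log(-y) + y*(-1 - log(2))


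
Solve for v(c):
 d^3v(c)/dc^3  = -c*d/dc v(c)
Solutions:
 v(c) = C1 + Integral(C2*airyai(-c) + C3*airybi(-c), c)


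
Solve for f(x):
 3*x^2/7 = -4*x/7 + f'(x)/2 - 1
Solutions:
 f(x) = C1 + 2*x^3/7 + 4*x^2/7 + 2*x


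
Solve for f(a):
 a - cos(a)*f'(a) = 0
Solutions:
 f(a) = C1 + Integral(a/cos(a), a)


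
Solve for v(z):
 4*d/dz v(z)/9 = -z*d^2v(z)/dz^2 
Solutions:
 v(z) = C1 + C2*z^(5/9)


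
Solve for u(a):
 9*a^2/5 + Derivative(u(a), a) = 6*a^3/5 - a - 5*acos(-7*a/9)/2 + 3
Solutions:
 u(a) = C1 + 3*a^4/10 - 3*a^3/5 - a^2/2 - 5*a*acos(-7*a/9)/2 + 3*a - 5*sqrt(81 - 49*a^2)/14


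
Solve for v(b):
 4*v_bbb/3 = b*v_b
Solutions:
 v(b) = C1 + Integral(C2*airyai(6^(1/3)*b/2) + C3*airybi(6^(1/3)*b/2), b)


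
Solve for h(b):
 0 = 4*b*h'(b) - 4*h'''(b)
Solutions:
 h(b) = C1 + Integral(C2*airyai(b) + C3*airybi(b), b)


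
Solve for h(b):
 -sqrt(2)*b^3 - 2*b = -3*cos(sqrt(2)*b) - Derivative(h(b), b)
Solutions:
 h(b) = C1 + sqrt(2)*b^4/4 + b^2 - 3*sqrt(2)*sin(sqrt(2)*b)/2


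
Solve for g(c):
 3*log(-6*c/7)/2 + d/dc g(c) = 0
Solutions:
 g(c) = C1 - 3*c*log(-c)/2 + 3*c*(-log(6) + 1 + log(7))/2


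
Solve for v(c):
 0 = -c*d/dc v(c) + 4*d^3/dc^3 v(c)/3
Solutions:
 v(c) = C1 + Integral(C2*airyai(6^(1/3)*c/2) + C3*airybi(6^(1/3)*c/2), c)


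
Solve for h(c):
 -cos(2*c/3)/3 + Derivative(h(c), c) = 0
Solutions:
 h(c) = C1 + sin(2*c/3)/2


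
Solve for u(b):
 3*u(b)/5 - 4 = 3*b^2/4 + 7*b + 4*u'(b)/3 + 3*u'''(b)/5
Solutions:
 u(b) = C1*exp(-b*(-40*18^(1/3)/(243 + sqrt(155049))^(1/3) + 12^(1/3)*(243 + sqrt(155049))^(1/3))/36)*sin(2^(1/3)*3^(1/6)*b*(120/(243 + sqrt(155049))^(1/3) + 2^(1/3)*3^(2/3)*(243 + sqrt(155049))^(1/3))/36) + C2*exp(-b*(-40*18^(1/3)/(243 + sqrt(155049))^(1/3) + 12^(1/3)*(243 + sqrt(155049))^(1/3))/36)*cos(2^(1/3)*3^(1/6)*b*(120/(243 + sqrt(155049))^(1/3) + 2^(1/3)*3^(2/3)*(243 + sqrt(155049))^(1/3))/36) + C3*exp(b*(-40*18^(1/3)/(243 + sqrt(155049))^(1/3) + 12^(1/3)*(243 + sqrt(155049))^(1/3))/18) + 5*b^2/4 + 155*b/9 + 3640/81


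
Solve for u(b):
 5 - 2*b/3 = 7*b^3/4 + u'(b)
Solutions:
 u(b) = C1 - 7*b^4/16 - b^2/3 + 5*b


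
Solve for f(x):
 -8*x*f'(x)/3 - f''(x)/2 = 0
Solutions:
 f(x) = C1 + C2*erf(2*sqrt(6)*x/3)


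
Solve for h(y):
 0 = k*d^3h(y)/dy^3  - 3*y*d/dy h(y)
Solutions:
 h(y) = C1 + Integral(C2*airyai(3^(1/3)*y*(1/k)^(1/3)) + C3*airybi(3^(1/3)*y*(1/k)^(1/3)), y)


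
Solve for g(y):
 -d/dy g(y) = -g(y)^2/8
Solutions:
 g(y) = -8/(C1 + y)


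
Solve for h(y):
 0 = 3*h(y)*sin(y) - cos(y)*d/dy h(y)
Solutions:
 h(y) = C1/cos(y)^3


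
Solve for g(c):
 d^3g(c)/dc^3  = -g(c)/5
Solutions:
 g(c) = C3*exp(-5^(2/3)*c/5) + (C1*sin(sqrt(3)*5^(2/3)*c/10) + C2*cos(sqrt(3)*5^(2/3)*c/10))*exp(5^(2/3)*c/10)


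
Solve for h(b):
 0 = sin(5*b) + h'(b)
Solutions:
 h(b) = C1 + cos(5*b)/5


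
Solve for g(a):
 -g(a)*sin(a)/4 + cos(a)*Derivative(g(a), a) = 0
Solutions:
 g(a) = C1/cos(a)^(1/4)


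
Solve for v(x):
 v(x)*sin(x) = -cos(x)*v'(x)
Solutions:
 v(x) = C1*cos(x)


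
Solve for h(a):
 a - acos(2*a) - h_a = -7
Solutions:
 h(a) = C1 + a^2/2 - a*acos(2*a) + 7*a + sqrt(1 - 4*a^2)/2


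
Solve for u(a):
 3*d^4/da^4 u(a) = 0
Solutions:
 u(a) = C1 + C2*a + C3*a^2 + C4*a^3


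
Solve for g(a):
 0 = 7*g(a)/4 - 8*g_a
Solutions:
 g(a) = C1*exp(7*a/32)


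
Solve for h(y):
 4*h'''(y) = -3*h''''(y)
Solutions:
 h(y) = C1 + C2*y + C3*y^2 + C4*exp(-4*y/3)


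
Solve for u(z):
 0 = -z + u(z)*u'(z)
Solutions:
 u(z) = -sqrt(C1 + z^2)
 u(z) = sqrt(C1 + z^2)


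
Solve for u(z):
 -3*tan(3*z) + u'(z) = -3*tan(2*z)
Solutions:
 u(z) = C1 + 3*log(cos(2*z))/2 - log(cos(3*z))


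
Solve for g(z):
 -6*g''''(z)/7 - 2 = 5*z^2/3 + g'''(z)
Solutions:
 g(z) = C1 + C2*z + C3*z^2 + C4*exp(-7*z/6) - z^5/36 + 5*z^4/42 - 109*z^3/147


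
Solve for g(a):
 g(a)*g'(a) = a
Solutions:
 g(a) = -sqrt(C1 + a^2)
 g(a) = sqrt(C1 + a^2)


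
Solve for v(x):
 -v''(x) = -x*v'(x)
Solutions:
 v(x) = C1 + C2*erfi(sqrt(2)*x/2)


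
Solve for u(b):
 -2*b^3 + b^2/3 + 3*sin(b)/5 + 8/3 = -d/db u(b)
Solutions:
 u(b) = C1 + b^4/2 - b^3/9 - 8*b/3 + 3*cos(b)/5


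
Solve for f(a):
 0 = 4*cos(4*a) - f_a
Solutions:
 f(a) = C1 + sin(4*a)


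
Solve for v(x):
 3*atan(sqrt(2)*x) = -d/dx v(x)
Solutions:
 v(x) = C1 - 3*x*atan(sqrt(2)*x) + 3*sqrt(2)*log(2*x^2 + 1)/4


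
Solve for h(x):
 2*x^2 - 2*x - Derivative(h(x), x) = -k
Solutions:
 h(x) = C1 + k*x + 2*x^3/3 - x^2


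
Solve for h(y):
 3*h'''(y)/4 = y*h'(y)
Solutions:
 h(y) = C1 + Integral(C2*airyai(6^(2/3)*y/3) + C3*airybi(6^(2/3)*y/3), y)


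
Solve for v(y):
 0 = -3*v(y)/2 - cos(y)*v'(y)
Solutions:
 v(y) = C1*(sin(y) - 1)^(3/4)/(sin(y) + 1)^(3/4)


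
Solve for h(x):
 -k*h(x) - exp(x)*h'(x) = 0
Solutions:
 h(x) = C1*exp(k*exp(-x))


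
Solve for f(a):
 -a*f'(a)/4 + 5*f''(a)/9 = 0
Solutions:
 f(a) = C1 + C2*erfi(3*sqrt(10)*a/20)


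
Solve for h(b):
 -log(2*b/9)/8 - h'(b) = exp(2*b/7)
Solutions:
 h(b) = C1 - b*log(b)/8 + b*(-log(2) + 1 + 2*log(3))/8 - 7*exp(2*b/7)/2


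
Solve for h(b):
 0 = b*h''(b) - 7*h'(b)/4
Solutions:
 h(b) = C1 + C2*b^(11/4)


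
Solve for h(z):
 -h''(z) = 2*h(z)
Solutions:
 h(z) = C1*sin(sqrt(2)*z) + C2*cos(sqrt(2)*z)


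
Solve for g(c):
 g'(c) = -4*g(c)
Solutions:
 g(c) = C1*exp(-4*c)


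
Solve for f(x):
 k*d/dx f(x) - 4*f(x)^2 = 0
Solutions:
 f(x) = -k/(C1*k + 4*x)


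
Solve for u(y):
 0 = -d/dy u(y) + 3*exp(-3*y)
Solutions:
 u(y) = C1 - exp(-3*y)


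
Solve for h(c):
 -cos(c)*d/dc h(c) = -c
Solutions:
 h(c) = C1 + Integral(c/cos(c), c)


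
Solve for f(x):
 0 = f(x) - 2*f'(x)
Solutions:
 f(x) = C1*exp(x/2)


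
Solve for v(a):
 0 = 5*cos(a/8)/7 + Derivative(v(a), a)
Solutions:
 v(a) = C1 - 40*sin(a/8)/7


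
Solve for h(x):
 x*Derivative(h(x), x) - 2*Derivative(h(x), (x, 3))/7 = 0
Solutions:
 h(x) = C1 + Integral(C2*airyai(2^(2/3)*7^(1/3)*x/2) + C3*airybi(2^(2/3)*7^(1/3)*x/2), x)


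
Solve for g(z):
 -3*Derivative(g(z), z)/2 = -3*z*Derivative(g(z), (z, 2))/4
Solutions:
 g(z) = C1 + C2*z^3


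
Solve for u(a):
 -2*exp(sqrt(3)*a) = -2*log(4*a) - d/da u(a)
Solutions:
 u(a) = C1 - 2*a*log(a) + 2*a*(1 - 2*log(2)) + 2*sqrt(3)*exp(sqrt(3)*a)/3


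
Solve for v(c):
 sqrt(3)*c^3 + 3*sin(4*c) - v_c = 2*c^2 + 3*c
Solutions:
 v(c) = C1 + sqrt(3)*c^4/4 - 2*c^3/3 - 3*c^2/2 - 3*cos(4*c)/4


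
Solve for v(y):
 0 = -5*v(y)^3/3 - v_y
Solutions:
 v(y) = -sqrt(6)*sqrt(-1/(C1 - 5*y))/2
 v(y) = sqrt(6)*sqrt(-1/(C1 - 5*y))/2


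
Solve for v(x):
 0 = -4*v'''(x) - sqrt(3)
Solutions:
 v(x) = C1 + C2*x + C3*x^2 - sqrt(3)*x^3/24


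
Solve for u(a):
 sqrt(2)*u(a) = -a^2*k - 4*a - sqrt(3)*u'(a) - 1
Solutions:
 u(a) = C1*exp(-sqrt(6)*a/3) - sqrt(2)*a^2*k/2 + sqrt(3)*a*k - 2*sqrt(2)*a - 3*sqrt(2)*k/2 - sqrt(2)/2 + 2*sqrt(3)


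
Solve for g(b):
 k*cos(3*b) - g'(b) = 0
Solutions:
 g(b) = C1 + k*sin(3*b)/3


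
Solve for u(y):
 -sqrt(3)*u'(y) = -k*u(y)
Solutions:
 u(y) = C1*exp(sqrt(3)*k*y/3)


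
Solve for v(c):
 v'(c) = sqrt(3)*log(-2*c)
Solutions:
 v(c) = C1 + sqrt(3)*c*log(-c) + sqrt(3)*c*(-1 + log(2))


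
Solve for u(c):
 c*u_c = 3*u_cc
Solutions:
 u(c) = C1 + C2*erfi(sqrt(6)*c/6)


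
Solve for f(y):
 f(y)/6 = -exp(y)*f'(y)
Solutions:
 f(y) = C1*exp(exp(-y)/6)


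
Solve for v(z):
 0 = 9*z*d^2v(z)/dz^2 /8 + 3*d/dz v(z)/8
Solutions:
 v(z) = C1 + C2*z^(2/3)


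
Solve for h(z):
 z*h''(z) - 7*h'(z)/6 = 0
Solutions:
 h(z) = C1 + C2*z^(13/6)


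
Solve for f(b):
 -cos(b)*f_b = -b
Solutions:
 f(b) = C1 + Integral(b/cos(b), b)


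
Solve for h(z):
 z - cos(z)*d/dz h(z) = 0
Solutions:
 h(z) = C1 + Integral(z/cos(z), z)


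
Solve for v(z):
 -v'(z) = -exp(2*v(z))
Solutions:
 v(z) = log(-sqrt(-1/(C1 + z))) - log(2)/2
 v(z) = log(-1/(C1 + z))/2 - log(2)/2


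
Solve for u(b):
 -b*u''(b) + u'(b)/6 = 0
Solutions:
 u(b) = C1 + C2*b^(7/6)


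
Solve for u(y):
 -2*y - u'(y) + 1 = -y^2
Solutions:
 u(y) = C1 + y^3/3 - y^2 + y


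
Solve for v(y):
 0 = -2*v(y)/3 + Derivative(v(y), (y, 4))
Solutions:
 v(y) = C1*exp(-2^(1/4)*3^(3/4)*y/3) + C2*exp(2^(1/4)*3^(3/4)*y/3) + C3*sin(2^(1/4)*3^(3/4)*y/3) + C4*cos(2^(1/4)*3^(3/4)*y/3)


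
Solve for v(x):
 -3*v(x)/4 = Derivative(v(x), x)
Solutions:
 v(x) = C1*exp(-3*x/4)


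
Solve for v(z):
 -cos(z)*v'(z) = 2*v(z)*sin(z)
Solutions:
 v(z) = C1*cos(z)^2


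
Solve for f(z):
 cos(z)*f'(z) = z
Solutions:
 f(z) = C1 + Integral(z/cos(z), z)


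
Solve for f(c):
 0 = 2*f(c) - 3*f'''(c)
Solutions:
 f(c) = C3*exp(2^(1/3)*3^(2/3)*c/3) + (C1*sin(2^(1/3)*3^(1/6)*c/2) + C2*cos(2^(1/3)*3^(1/6)*c/2))*exp(-2^(1/3)*3^(2/3)*c/6)


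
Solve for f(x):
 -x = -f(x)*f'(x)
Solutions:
 f(x) = -sqrt(C1 + x^2)
 f(x) = sqrt(C1 + x^2)


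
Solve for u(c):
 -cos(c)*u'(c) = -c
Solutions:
 u(c) = C1 + Integral(c/cos(c), c)


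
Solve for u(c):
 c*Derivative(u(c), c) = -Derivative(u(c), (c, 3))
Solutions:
 u(c) = C1 + Integral(C2*airyai(-c) + C3*airybi(-c), c)


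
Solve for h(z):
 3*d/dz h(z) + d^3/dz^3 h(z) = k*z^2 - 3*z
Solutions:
 h(z) = C1 + C2*sin(sqrt(3)*z) + C3*cos(sqrt(3)*z) + k*z^3/9 - 2*k*z/9 - z^2/2


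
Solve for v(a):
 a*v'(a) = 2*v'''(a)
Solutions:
 v(a) = C1 + Integral(C2*airyai(2^(2/3)*a/2) + C3*airybi(2^(2/3)*a/2), a)


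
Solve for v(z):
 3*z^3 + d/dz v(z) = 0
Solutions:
 v(z) = C1 - 3*z^4/4


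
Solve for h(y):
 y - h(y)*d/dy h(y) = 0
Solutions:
 h(y) = -sqrt(C1 + y^2)
 h(y) = sqrt(C1 + y^2)


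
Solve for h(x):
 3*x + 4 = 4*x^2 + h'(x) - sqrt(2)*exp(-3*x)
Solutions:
 h(x) = C1 - 4*x^3/3 + 3*x^2/2 + 4*x - sqrt(2)*exp(-3*x)/3


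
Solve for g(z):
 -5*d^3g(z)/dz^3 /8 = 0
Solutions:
 g(z) = C1 + C2*z + C3*z^2


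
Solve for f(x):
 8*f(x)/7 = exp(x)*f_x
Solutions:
 f(x) = C1*exp(-8*exp(-x)/7)


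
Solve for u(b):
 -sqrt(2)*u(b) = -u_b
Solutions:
 u(b) = C1*exp(sqrt(2)*b)


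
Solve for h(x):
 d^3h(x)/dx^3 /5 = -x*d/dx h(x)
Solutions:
 h(x) = C1 + Integral(C2*airyai(-5^(1/3)*x) + C3*airybi(-5^(1/3)*x), x)


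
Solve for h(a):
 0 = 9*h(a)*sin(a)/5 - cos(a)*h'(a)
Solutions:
 h(a) = C1/cos(a)^(9/5)


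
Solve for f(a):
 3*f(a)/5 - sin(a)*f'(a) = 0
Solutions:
 f(a) = C1*(cos(a) - 1)^(3/10)/(cos(a) + 1)^(3/10)


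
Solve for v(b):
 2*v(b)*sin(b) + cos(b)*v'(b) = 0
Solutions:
 v(b) = C1*cos(b)^2


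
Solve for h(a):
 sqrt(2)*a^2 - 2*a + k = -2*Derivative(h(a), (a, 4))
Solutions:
 h(a) = C1 + C2*a + C3*a^2 + C4*a^3 - sqrt(2)*a^6/720 + a^5/120 - a^4*k/48


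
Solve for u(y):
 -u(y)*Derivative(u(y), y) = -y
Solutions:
 u(y) = -sqrt(C1 + y^2)
 u(y) = sqrt(C1 + y^2)


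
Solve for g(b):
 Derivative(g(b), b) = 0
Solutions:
 g(b) = C1


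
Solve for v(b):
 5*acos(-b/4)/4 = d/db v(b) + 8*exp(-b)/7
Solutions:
 v(b) = C1 + 5*b*acos(-b/4)/4 + 5*sqrt(16 - b^2)/4 + 8*exp(-b)/7


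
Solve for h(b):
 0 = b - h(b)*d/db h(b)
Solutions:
 h(b) = -sqrt(C1 + b^2)
 h(b) = sqrt(C1 + b^2)


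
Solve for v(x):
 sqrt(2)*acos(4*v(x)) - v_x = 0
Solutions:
 Integral(1/acos(4*_y), (_y, v(x))) = C1 + sqrt(2)*x


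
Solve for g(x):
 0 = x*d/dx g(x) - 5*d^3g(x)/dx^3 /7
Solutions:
 g(x) = C1 + Integral(C2*airyai(5^(2/3)*7^(1/3)*x/5) + C3*airybi(5^(2/3)*7^(1/3)*x/5), x)


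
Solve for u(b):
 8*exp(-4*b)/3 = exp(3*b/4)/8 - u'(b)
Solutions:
 u(b) = C1 + exp(3*b/4)/6 + 2*exp(-4*b)/3


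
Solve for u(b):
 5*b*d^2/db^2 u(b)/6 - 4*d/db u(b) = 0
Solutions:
 u(b) = C1 + C2*b^(29/5)


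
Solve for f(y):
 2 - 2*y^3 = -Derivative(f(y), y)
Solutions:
 f(y) = C1 + y^4/2 - 2*y


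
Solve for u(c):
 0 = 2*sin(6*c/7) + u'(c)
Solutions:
 u(c) = C1 + 7*cos(6*c/7)/3


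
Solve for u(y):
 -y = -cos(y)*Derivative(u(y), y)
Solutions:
 u(y) = C1 + Integral(y/cos(y), y)


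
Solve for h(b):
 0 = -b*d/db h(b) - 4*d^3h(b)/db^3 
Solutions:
 h(b) = C1 + Integral(C2*airyai(-2^(1/3)*b/2) + C3*airybi(-2^(1/3)*b/2), b)


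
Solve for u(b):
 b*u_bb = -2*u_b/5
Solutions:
 u(b) = C1 + C2*b^(3/5)


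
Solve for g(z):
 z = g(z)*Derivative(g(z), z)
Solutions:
 g(z) = -sqrt(C1 + z^2)
 g(z) = sqrt(C1 + z^2)


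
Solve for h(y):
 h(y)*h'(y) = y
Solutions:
 h(y) = -sqrt(C1 + y^2)
 h(y) = sqrt(C1 + y^2)


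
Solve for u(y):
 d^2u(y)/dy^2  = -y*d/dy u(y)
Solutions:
 u(y) = C1 + C2*erf(sqrt(2)*y/2)


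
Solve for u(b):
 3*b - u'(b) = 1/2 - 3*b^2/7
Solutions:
 u(b) = C1 + b^3/7 + 3*b^2/2 - b/2


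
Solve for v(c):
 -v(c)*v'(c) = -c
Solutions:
 v(c) = -sqrt(C1 + c^2)
 v(c) = sqrt(C1 + c^2)


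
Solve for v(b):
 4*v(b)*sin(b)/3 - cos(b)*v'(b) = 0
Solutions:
 v(b) = C1/cos(b)^(4/3)


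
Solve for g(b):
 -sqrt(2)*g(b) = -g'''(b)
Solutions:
 g(b) = C3*exp(2^(1/6)*b) + (C1*sin(2^(1/6)*sqrt(3)*b/2) + C2*cos(2^(1/6)*sqrt(3)*b/2))*exp(-2^(1/6)*b/2)


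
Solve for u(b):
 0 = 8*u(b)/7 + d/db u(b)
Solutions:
 u(b) = C1*exp(-8*b/7)


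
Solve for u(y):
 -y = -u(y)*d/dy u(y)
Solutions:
 u(y) = -sqrt(C1 + y^2)
 u(y) = sqrt(C1 + y^2)


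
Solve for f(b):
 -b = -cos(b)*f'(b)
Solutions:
 f(b) = C1 + Integral(b/cos(b), b)


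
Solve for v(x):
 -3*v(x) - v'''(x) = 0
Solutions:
 v(x) = C3*exp(-3^(1/3)*x) + (C1*sin(3^(5/6)*x/2) + C2*cos(3^(5/6)*x/2))*exp(3^(1/3)*x/2)


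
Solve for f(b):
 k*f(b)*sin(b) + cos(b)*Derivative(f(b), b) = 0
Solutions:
 f(b) = C1*exp(k*log(cos(b)))


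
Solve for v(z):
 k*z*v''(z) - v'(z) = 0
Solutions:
 v(z) = C1 + z^(((re(k) + 1)*re(k) + im(k)^2)/(re(k)^2 + im(k)^2))*(C2*sin(log(z)*Abs(im(k))/(re(k)^2 + im(k)^2)) + C3*cos(log(z)*im(k)/(re(k)^2 + im(k)^2)))


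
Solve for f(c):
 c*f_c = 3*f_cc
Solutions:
 f(c) = C1 + C2*erfi(sqrt(6)*c/6)


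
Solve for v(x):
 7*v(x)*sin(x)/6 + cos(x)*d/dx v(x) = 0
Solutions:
 v(x) = C1*cos(x)^(7/6)


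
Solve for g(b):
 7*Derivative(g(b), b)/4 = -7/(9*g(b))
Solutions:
 g(b) = -sqrt(C1 - 8*b)/3
 g(b) = sqrt(C1 - 8*b)/3


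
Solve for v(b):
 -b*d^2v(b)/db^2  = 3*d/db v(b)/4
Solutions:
 v(b) = C1 + C2*b^(1/4)


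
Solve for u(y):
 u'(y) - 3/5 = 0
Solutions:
 u(y) = C1 + 3*y/5


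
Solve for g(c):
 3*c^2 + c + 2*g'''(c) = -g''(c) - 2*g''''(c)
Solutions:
 g(c) = C1 + C2*c - c^4/4 + 11*c^3/6 - 5*c^2 + (C3*sin(c/2) + C4*cos(c/2))*exp(-c/2)


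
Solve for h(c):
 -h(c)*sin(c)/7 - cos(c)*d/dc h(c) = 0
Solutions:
 h(c) = C1*cos(c)^(1/7)


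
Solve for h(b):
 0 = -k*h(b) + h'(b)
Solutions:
 h(b) = C1*exp(b*k)


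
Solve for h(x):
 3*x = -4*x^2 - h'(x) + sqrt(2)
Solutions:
 h(x) = C1 - 4*x^3/3 - 3*x^2/2 + sqrt(2)*x


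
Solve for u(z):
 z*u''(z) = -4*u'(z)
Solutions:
 u(z) = C1 + C2/z^3


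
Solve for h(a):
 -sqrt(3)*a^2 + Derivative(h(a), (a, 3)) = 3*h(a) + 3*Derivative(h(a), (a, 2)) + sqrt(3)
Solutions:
 h(a) = C1*exp(a*(-2^(2/3)*(sqrt(21) + 5)^(1/3)/4 - 2^(1/3)/(2*(sqrt(21) + 5)^(1/3)) + 1))*sin(2^(1/3)*sqrt(3)*a*(-2^(1/3)*(sqrt(21) + 5)^(1/3) + 2/(sqrt(21) + 5)^(1/3))/4) + C2*exp(a*(-2^(2/3)*(sqrt(21) + 5)^(1/3)/4 - 2^(1/3)/(2*(sqrt(21) + 5)^(1/3)) + 1))*cos(2^(1/3)*sqrt(3)*a*(-2^(1/3)*(sqrt(21) + 5)^(1/3) + 2/(sqrt(21) + 5)^(1/3))/4) + C3*exp(a*(2^(1/3)/(sqrt(21) + 5)^(1/3) + 1 + 2^(2/3)*(sqrt(21) + 5)^(1/3)/2)) - sqrt(3)*a^2/3 + sqrt(3)/3


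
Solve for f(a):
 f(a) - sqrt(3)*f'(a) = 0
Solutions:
 f(a) = C1*exp(sqrt(3)*a/3)


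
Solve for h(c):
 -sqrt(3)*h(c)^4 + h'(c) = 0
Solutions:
 h(c) = (-1/(C1 + 3*sqrt(3)*c))^(1/3)
 h(c) = (-1/(C1 + sqrt(3)*c))^(1/3)*(-3^(2/3) - 3*3^(1/6)*I)/6
 h(c) = (-1/(C1 + sqrt(3)*c))^(1/3)*(-3^(2/3) + 3*3^(1/6)*I)/6


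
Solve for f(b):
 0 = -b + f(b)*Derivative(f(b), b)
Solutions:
 f(b) = -sqrt(C1 + b^2)
 f(b) = sqrt(C1 + b^2)


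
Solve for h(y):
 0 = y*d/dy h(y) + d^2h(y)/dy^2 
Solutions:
 h(y) = C1 + C2*erf(sqrt(2)*y/2)


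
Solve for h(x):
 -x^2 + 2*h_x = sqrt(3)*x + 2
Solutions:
 h(x) = C1 + x^3/6 + sqrt(3)*x^2/4 + x


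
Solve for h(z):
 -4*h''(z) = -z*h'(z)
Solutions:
 h(z) = C1 + C2*erfi(sqrt(2)*z/4)


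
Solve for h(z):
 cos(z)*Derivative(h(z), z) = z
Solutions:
 h(z) = C1 + Integral(z/cos(z), z)


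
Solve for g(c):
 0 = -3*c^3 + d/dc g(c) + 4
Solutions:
 g(c) = C1 + 3*c^4/4 - 4*c


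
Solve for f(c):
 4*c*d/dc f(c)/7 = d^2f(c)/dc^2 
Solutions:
 f(c) = C1 + C2*erfi(sqrt(14)*c/7)


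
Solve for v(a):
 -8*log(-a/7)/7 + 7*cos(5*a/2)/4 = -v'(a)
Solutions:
 v(a) = C1 + 8*a*log(-a)/7 - 8*a*log(7)/7 - 8*a/7 - 7*sin(5*a/2)/10


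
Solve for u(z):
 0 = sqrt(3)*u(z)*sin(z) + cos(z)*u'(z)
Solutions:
 u(z) = C1*cos(z)^(sqrt(3))


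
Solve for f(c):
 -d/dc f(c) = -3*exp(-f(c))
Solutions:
 f(c) = log(C1 + 3*c)


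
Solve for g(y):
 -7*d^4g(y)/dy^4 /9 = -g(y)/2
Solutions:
 g(y) = C1*exp(-14^(3/4)*sqrt(3)*y/14) + C2*exp(14^(3/4)*sqrt(3)*y/14) + C3*sin(14^(3/4)*sqrt(3)*y/14) + C4*cos(14^(3/4)*sqrt(3)*y/14)


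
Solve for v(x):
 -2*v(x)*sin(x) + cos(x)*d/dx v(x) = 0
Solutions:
 v(x) = C1/cos(x)^2


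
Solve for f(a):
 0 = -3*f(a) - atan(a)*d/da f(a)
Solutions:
 f(a) = C1*exp(-3*Integral(1/atan(a), a))


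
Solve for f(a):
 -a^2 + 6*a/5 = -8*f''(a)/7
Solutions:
 f(a) = C1 + C2*a + 7*a^4/96 - 7*a^3/40


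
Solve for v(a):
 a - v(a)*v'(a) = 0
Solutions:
 v(a) = -sqrt(C1 + a^2)
 v(a) = sqrt(C1 + a^2)


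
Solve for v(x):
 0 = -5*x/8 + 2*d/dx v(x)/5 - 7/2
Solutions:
 v(x) = C1 + 25*x^2/32 + 35*x/4


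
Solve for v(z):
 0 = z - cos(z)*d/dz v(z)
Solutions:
 v(z) = C1 + Integral(z/cos(z), z)


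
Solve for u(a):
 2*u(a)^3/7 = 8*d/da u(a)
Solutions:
 u(a) = -sqrt(14)*sqrt(-1/(C1 + a))
 u(a) = sqrt(14)*sqrt(-1/(C1 + a))


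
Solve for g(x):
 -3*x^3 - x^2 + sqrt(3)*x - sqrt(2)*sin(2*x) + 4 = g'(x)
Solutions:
 g(x) = C1 - 3*x^4/4 - x^3/3 + sqrt(3)*x^2/2 + 4*x + sqrt(2)*cos(2*x)/2


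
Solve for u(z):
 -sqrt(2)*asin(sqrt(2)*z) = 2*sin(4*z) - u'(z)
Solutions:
 u(z) = C1 + sqrt(2)*(z*asin(sqrt(2)*z) + sqrt(2)*sqrt(1 - 2*z^2)/2) - cos(4*z)/2


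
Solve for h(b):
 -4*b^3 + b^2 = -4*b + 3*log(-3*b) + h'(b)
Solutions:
 h(b) = C1 - b^4 + b^3/3 + 2*b^2 - 3*b*log(-b) + 3*b*(1 - log(3))
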